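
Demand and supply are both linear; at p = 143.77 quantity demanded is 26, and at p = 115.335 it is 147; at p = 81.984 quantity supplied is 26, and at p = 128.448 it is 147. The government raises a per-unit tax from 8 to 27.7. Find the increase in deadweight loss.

568.09

Demand slope = (115.335 − 143.77)/(147 − 26) = −0.235, so p = 149.88 − 0.235q.
Supply slope = (128.448 − 81.984)/(147 − 26) = 0.384, so p = 72 + 0.384q.
Competitive equilibrium: 149.88 − 0.235q = 72 + 0.384q → q* = 125.8158, p* = 120.3133.
For a per-unit tax t: Δq = t/0.619, so DWL = ½·t·(t/0.619) = t²/1.238.
At t = 8: DWL = 51.696. At t = 27.7: DWL = 619.782.
Increase = 619.782 − 51.696 = 568.09.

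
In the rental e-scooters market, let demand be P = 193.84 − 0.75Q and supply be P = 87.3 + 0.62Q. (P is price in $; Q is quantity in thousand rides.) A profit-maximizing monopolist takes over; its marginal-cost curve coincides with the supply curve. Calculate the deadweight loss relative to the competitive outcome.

$518.47 thousand

Competitive equilibrium: 193.84 − 0.75Q = 87.3 + 0.62Q → Q* = 77.7664, P* = 135.5152.
Marginal revenue: MR = 193.84 − 1.5Q. Set MR = MC: 193.84 − 1.5Q = 87.3 + 0.62Q → Q_m = 50.2547.
Price P_m = 193.84 − 0.75·50.2547 = 156.149; MC(Q_m) = 87.3 + 0.62·50.2547 = 118.4579.
Competitive Q* = 77.7664, so ΔQ = 27.5117; wedge = 156.149 − 118.4579 = 37.6911.
The triangle = ½ × 27.5117 × 37.6911 = $518.47 thousand.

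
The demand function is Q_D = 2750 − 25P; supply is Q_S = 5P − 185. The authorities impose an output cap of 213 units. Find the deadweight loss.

997.36

In inverse form: demand P = 110 − 0.04Q, supply P = 37 + 0.2Q.
Competitive equilibrium: 110 − 0.04Q = 37 + 0.2Q → Q* = 304.1667, P* = 97.8333.
At Q = 213: demand price = 110 − 0.04·213 = 101.48; supply price = 37 + 0.2·213 = 79.6.
ΔQ = 304.1667 − 213 = 91.1667; wedge = 101.48 − 79.6 = 21.88.
The triangle = ½ × 91.1667 × 21.88 = 997.36.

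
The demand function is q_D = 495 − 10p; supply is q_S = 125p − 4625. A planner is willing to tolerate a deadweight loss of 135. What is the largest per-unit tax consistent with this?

In inverse form: demand p = 49.5 − 0.1q, supply p = 37 + 0.008q.
Competitive equilibrium: 49.5 − 0.1q = 37 + 0.008q → q* = 115.7407, p* = 37.9259.
A tax t gives Δq = t/0.108 and wedge t, so DWL = t²/0.216.
t²/0.216 = 135 → t² = 29.16 → t = 5.4.

5.4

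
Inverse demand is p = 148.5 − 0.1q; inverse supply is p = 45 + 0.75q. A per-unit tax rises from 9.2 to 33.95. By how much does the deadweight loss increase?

628.21

Competitive equilibrium: 148.5 − 0.1q = 45 + 0.75q → q* = 121.7647, p* = 136.3235.
For a per-unit tax t: Δq = t/0.85, so DWL = ½·t·(t/0.85) = t²/1.7.
At t = 9.2: DWL = 49.788. At t = 33.95: DWL = 678.001.
Increase = 678.001 − 49.788 = 628.21.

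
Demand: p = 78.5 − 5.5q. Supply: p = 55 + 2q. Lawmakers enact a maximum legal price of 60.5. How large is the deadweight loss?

0.55

Competitive equilibrium: 78.5 − 5.5q = 55 + 2q → q* = 3.1333, p* = 61.2667.
At the ceiling p = 60.5, quantity supplied = (60.5 − 55)/2 = 2.75.
Willingness to pay at q' = 2.75: 78.5 − 5.5·2.75 = 63.375.
Δq = 3.1333 − 2.75 = 0.3833; wedge = 63.375 − 60.5 = 2.875.
Deadweight loss = ½ × 0.3833 × 2.875 = 0.55.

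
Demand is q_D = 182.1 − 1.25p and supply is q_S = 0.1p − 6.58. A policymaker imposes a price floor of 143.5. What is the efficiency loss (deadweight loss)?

117.83

In inverse form: demand p = 145.68 − 0.8q, supply p = 65.8 + 10q.
Competitive equilibrium: 145.68 − 0.8q = 65.8 + 10q → q* = 7.3963, p* = 139.763.
At the floor p = 143.5, quantity demanded = (145.68 − 143.5)/0.8 = 2.725.
Sellers' marginal cost at q' = 2.725: 65.8 + 10·2.725 = 93.05.
Δq = 7.3963 − 2.725 = 4.6713; wedge = 143.5 − 93.05 = 50.45.
Welfare loss = ½ × 4.6713 × 50.45 = 117.83.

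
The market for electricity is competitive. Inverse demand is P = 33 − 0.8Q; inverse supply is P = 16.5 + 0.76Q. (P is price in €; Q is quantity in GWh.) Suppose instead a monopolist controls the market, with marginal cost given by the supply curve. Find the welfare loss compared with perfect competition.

€10.03

Competitive equilibrium: 33 − 0.8Q = 16.5 + 0.76Q → Q* = 10.5769, P* = 24.5385.
Marginal revenue: MR = 33 − 1.6Q. Set MR = MC: 33 − 1.6Q = 16.5 + 0.76Q → Q_m = 6.9915.
Price P_m = 33 − 0.8·6.9915 = 27.4068; MC(Q_m) = 16.5 + 0.76·6.9915 = 21.8135.
Competitive Q* = 10.5769, so ΔQ = 3.5854; wedge = 27.4068 − 21.8135 = 5.5933.
Welfare loss = ½ × 3.5854 × 5.5933 = €10.03.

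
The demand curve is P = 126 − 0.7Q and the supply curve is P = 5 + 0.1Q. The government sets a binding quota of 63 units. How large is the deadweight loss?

3115.225

Competitive equilibrium: 126 − 0.7Q = 5 + 0.1Q → Q* = 151.25, P* = 20.125.
At Q = 63: demand price = 126 − 0.7·63 = 81.9; supply price = 5 + 0.1·63 = 11.3.
ΔQ = 151.25 − 63 = 88.25; wedge = 81.9 − 11.3 = 70.6.
Deadweight loss = ½ × 88.25 × 70.6 = 3115.225.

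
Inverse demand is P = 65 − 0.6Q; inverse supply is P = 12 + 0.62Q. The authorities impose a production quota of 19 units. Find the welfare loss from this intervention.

Competitive equilibrium: 65 − 0.6Q = 12 + 0.62Q → Q* = 43.4426, P* = 38.9344.
At Q = 19: demand price = 65 − 0.6·19 = 53.6; supply price = 12 + 0.62·19 = 23.78.
ΔQ = 43.4426 − 19 = 24.4426; wedge = 53.6 − 23.78 = 29.82.
Welfare loss = ½ × 24.4426 × 29.82 = 364.44.

364.44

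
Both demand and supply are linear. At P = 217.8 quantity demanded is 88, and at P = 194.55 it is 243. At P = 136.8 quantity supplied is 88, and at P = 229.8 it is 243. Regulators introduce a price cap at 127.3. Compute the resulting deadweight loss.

5750.51

Demand slope = (194.55 − 217.8)/(243 − 88) = −0.15, so P = 231 − 0.15Q.
Supply slope = (229.8 − 136.8)/(243 − 88) = 0.6, so P = 84 + 0.6Q.
Competitive equilibrium: 231 − 0.15Q = 84 + 0.6Q → Q* = 196, P* = 201.6.
At the ceiling P = 127.3, quantity supplied = (127.3 − 84)/0.6 = 72.1667.
Willingness to pay at Q' = 72.1667: 231 − 0.15·72.1667 = 220.175.
ΔQ = 196 − 72.1667 = 123.8333; wedge = 220.175 − 127.3 = 92.875.
The triangle = ½ × 123.8333 × 92.875 = 5750.51.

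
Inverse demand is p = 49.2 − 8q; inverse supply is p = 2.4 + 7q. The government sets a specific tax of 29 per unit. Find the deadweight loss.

28.03

Competitive equilibrium: 49.2 − 8q = 2.4 + 7q → q* = 3.12, p* = 24.24.
With the tax, the buyer price exceeds the seller price by 29: (49.2 − 8q) − (2.4 + 7q) = 29 → q' = 1.1867.
Δq = 3.12 − 1.1867 = 1.9333; the wedge equals the tax, 29.
DWL = ½ × 1.9333 × 29 = 28.03.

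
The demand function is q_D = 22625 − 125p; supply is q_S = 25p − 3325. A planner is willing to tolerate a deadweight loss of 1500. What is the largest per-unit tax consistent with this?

In inverse form: demand p = 181 − 0.008q, supply p = 133 + 0.04q.
Competitive equilibrium: 181 − 0.008q = 133 + 0.04q → q* = 1000, p* = 173.
A tax t gives Δq = t/0.048 and wedge t, so DWL = t²/0.096.
t²/0.096 = 1500 → t² = 144 → t = 12.

12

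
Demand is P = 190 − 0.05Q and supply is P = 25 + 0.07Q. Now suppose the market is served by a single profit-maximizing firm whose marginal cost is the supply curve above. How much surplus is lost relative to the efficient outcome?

Competitive equilibrium: 190 − 0.05Q = 25 + 0.07Q → Q* = 1375, P* = 121.25.
Marginal revenue: MR = 190 − 0.1Q. Set MR = MC: 190 − 0.1Q = 25 + 0.07Q → Q_m = 970.5882.
Price P_m = 190 − 0.05·970.5882 = 141.4706; MC(Q_m) = 25 + 0.07·970.5882 = 92.9412.
Competitive Q* = 1375, so ΔQ = 404.4118; wedge = 141.4706 − 92.9412 = 48.5294.
Welfare loss = ½ × 404.4118 × 48.5294 = 9812.93.

9812.93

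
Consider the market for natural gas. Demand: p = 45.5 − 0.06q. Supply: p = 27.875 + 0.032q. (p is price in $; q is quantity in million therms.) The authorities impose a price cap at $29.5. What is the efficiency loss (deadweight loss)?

$911.87 million

Competitive equilibrium: 45.5 − 0.06q = 27.875 + 0.032q → q* = 191.57609, p* = 34.00543.
At the ceiling p = 29.5, quantity supplied = (29.5 − 27.875)/0.032 = 50.78125.
Willingness to pay at q' = 50.78125: 45.5 − 0.06·50.78125 = 42.45313.
Δq = 191.57609 − 50.78125 = 140.79484; wedge = 42.45313 − 29.5 = 12.95313.
Deadweight loss = ½ × 140.79484 × 12.95313 = $911.87 million.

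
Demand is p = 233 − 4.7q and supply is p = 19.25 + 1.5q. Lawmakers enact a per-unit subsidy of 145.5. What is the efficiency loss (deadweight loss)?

1707.28

Competitive equilibrium: 233 − 4.7q = 19.25 + 1.5q → q* = 34.4758, p* = 70.9637.
The subsidy lowers effective supply by 145.5: p = 1.5q − 126.25.
New quantity: 233 − 4.7q = 1.5q − 126.25 → q' = 57.9435.
Overproduction Δq = 57.9435 − 34.4758 = 23.4677; wedge = subsidy = 145.5.
The triangle = ½ × 23.4677 × 145.5 = 1707.28.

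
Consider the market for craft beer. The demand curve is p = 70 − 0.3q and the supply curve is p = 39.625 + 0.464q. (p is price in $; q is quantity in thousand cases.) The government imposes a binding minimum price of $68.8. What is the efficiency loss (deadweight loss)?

$488.43 thousand

Competitive equilibrium: 70 − 0.3q = 39.625 + 0.464q → q* = 39.75785, p* = 58.07264.
At the floor p = 68.8, quantity demanded = (70 − 68.8)/0.3 = 4.
Sellers' marginal cost at q' = 4: 39.625 + 0.464·4 = 41.481.
Δq = 39.75785 − 4 = 35.75785; wedge = 68.8 − 41.481 = 27.319.
Welfare loss = ½ × 35.75785 × 27.319 = $488.43 thousand.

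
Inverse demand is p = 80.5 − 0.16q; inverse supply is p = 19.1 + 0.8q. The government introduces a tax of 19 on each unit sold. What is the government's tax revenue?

839.17

Competitive equilibrium: 80.5 − 0.16q = 19.1 + 0.8q → q* = 63.9583, p* = 70.2667.
With the tax, the buyer price exceeds the seller price by 19: (80.5 − 0.16q) − (19.1 + 0.8q) = 19 → q' = 44.1667.
Tax revenue = 19 × 44.1667 = 839.17.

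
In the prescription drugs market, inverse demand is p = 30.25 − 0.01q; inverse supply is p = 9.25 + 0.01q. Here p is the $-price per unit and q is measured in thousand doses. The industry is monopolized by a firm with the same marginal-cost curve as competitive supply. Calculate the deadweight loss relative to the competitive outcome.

Competitive equilibrium: 30.25 − 0.01q = 9.25 + 0.01q → q* = 1050, p* = 19.75.
Marginal revenue: MR = 30.25 − 0.02q. Set MR = MC: 30.25 − 0.02q = 9.25 + 0.01q → q_m = 700.
Price p_m = 30.25 − 0.01·700 = 23.25; MC(q_m) = 9.25 + 0.01·700 = 16.25.
Competitive q* = 1050, so Δq = 350; wedge = 23.25 − 16.25 = 7.
Deadweight loss = ½ × 350 × 7 = $1225 thousand.

$1225 thousand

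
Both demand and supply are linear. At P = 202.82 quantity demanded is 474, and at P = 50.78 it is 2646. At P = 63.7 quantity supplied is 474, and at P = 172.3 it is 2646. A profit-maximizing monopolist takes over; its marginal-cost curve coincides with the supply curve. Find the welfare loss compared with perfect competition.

Demand slope = (50.78 − 202.82)/(2646 − 474) = −0.07, so P = 236 − 0.07Q.
Supply slope = (172.3 − 63.7)/(2646 − 474) = 0.05, so P = 40 + 0.05Q.
Competitive equilibrium: 236 − 0.07Q = 40 + 0.05Q → Q* = 1633.33333, P* = 121.66667.
Marginal revenue: MR = 236 − 0.14Q. Set MR = MC: 236 − 0.14Q = 40 + 0.05Q → Q_m = 1031.57895.
Price P_m = 236 − 0.07·1031.57895 = 163.78947; MC(Q_m) = 40 + 0.05·1031.57895 = 91.57895.
Competitive Q* = 1633.33333, so ΔQ = 601.75438; wedge = 163.78947 − 91.57895 = 72.21052.
The triangle = ½ × 601.75438 × 72.21052 = 21726.50.

21726.50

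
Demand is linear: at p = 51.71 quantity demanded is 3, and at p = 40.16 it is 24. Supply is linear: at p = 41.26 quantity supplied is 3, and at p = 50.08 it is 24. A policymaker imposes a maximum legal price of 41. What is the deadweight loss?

62.94

Demand slope = (40.16 − 51.71)/(24 − 3) = −0.55, so p = 53.36 − 0.55q.
Supply slope = (50.08 − 41.26)/(24 − 3) = 0.42, so p = 40 + 0.42q.
Competitive equilibrium: 53.36 − 0.55q = 40 + 0.42q → q* = 13.7732, p* = 45.7847.
At the ceiling p = 41, quantity supplied = (41 − 40)/0.42 = 2.381.
Willingness to pay at q' = 2.381: 53.36 − 0.55·2.381 = 52.0505.
Δq = 13.7732 − 2.381 = 11.3922; wedge = 52.0505 − 41 = 11.0505.
The triangle = ½ × 11.3922 × 11.0505 = 62.94.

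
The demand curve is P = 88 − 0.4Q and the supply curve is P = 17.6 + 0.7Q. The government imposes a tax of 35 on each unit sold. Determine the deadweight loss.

556.82

Competitive equilibrium: 88 − 0.4Q = 17.6 + 0.7Q → Q* = 64, P* = 62.4.
With the tax, the buyer price exceeds the seller price by 35: (88 − 0.4Q) − (17.6 + 0.7Q) = 35 → Q' = 32.1818.
ΔQ = 64 − 32.1818 = 31.8182; the wedge equals the tax, 35.
The triangle = ½ × 31.8182 × 35 = 556.82.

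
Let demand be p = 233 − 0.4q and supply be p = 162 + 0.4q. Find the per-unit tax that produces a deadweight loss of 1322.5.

Competitive equilibrium: 233 − 0.4q = 162 + 0.4q → q* = 88.75, p* = 197.5.
A tax t gives Δq = t/0.8 and wedge t, so DWL = t²/1.6.
t²/1.6 = 1322.5 → t² = 2116 → t = 46.

46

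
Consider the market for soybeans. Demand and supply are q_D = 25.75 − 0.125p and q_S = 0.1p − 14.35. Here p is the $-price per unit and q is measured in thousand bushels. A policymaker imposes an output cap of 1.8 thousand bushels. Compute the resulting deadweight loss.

In inverse form: demand p = 206 − 8q, supply p = 143.5 + 10q.
Competitive equilibrium: 206 − 8q = 143.5 + 10q → q* = 3.4722, p* = 178.2222.
At q = 1.8: demand price = 206 − 8·1.8 = 191.6; supply price = 143.5 + 10·1.8 = 161.5.
Δq = 3.4722 − 1.8 = 1.6722; wedge = 191.6 − 161.5 = 30.1.
DWL = ½ × 1.6722 × 30.1 = $25.17 thousand.

$25.17 thousand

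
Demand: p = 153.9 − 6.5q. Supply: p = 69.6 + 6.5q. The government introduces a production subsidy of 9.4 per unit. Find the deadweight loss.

3.40

Competitive equilibrium: 153.9 − 6.5q = 69.6 + 6.5q → q* = 6.4846, p* = 111.75.
The subsidy lowers effective supply by 9.4: p = 60.2 + 6.5q.
New quantity: 153.9 − 6.5q = 60.2 + 6.5q → q' = 7.2077.
Overproduction Δq = 7.2077 − 6.4846 = 0.7231; wedge = subsidy = 9.4.
Welfare loss = ½ × 0.7231 × 9.4 = 3.40.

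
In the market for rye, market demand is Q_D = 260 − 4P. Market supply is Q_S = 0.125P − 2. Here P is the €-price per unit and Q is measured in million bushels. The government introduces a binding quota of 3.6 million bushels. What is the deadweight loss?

In inverse form: demand P = 65 − 0.25Q, supply P = 16 + 8Q.
Competitive equilibrium: 65 − 0.25Q = 16 + 8Q → Q* = 5.9394, P* = 63.5152.
At Q = 3.6: demand price = 65 − 0.25·3.6 = 64.1; supply price = 16 + 8·3.6 = 44.8.
ΔQ = 5.9394 − 3.6 = 2.3394; wedge = 64.1 − 44.8 = 19.3.
Deadweight loss = ½ × 2.3394 × 19.3 = €22.58 million.

€22.58 million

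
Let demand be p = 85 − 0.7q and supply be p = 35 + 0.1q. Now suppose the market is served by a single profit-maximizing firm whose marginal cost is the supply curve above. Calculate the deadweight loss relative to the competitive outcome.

340.28

Competitive equilibrium: 85 − 0.7q = 35 + 0.1q → q* = 62.5, p* = 41.25.
Marginal revenue: MR = 85 − 1.4q. Set MR = MC: 85 − 1.4q = 35 + 0.1q → q_m = 33.3333.
Price p_m = 85 − 0.7·33.3333 = 61.6667; MC(q_m) = 35 + 0.1·33.3333 = 38.3333.
Competitive q* = 62.5, so Δq = 29.1667; wedge = 61.6667 − 38.3333 = 23.3334.
Welfare loss = ½ × 29.1667 × 23.3334 = 340.28.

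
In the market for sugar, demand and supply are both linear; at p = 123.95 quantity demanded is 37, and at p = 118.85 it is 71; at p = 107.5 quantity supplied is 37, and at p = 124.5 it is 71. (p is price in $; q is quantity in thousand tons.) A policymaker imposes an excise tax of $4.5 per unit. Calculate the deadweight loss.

$15.58 thousand

Demand slope = (118.85 − 123.95)/(71 − 37) = −0.15, so p = 129.5 − 0.15q.
Supply slope = (124.5 − 107.5)/(71 − 37) = 0.5, so p = 89 + 0.5q.
Competitive equilibrium: 129.5 − 0.15q = 89 + 0.5q → q* = 62.3077, p* = 120.1538.
With the tax, the buyer price exceeds the seller price by 4.5: (129.5 − 0.15q) − (89 + 0.5q) = 4.5 → q' = 55.3846.
Δq = 62.3077 − 55.3846 = 6.9231; the wedge equals the tax, 4.5.
The triangle = ½ × 6.9231 × 4.5 = $15.58 thousand.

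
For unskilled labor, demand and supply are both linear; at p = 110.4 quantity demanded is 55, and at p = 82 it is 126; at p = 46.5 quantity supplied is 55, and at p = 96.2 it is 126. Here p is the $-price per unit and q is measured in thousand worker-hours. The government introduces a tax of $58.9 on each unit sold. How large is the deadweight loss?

Demand slope = (82 − 110.4)/(126 − 55) = −0.4, so p = 132.4 − 0.4q.
Supply slope = (96.2 − 46.5)/(126 − 55) = 0.7, so p = 8 + 0.7q.
Competitive equilibrium: 132.4 − 0.4q = 8 + 0.7q → q* = 113.0909, p* = 87.1636.
With the tax, the buyer price exceeds the seller price by 58.9: (132.4 − 0.4q) − (8 + 0.7q) = 58.9 → q' = 59.5455.
Δq = 113.0909 − 59.5455 = 53.5454; the wedge equals the tax, 58.9.
The triangle = ½ × 53.5454 × 58.9 = $1576.91 thousand.

$1576.91 thousand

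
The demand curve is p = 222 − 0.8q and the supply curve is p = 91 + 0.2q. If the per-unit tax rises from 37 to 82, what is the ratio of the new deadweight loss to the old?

Competitive equilibrium: 222 − 0.8q = 91 + 0.2q → q* = 131, p* = 117.2.
For a per-unit tax t: Δq = t/1, so DWL = ½·t·(t/1) = t²/2.
At t = 37: DWL = 684.5. At t = 82: DWL = 3362.
Ratio = (82/37)² = 4.912.

4.912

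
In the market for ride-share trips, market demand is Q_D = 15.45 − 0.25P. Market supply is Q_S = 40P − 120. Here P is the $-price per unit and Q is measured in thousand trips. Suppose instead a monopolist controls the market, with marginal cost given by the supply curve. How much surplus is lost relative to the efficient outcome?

In inverse form: demand P = 61.8 − 4Q, supply P = 3 + 0.025Q.
Competitive equilibrium: 61.8 − 4Q = 3 + 0.025Q → Q* = 14.6087, P* = 3.3652.
Marginal revenue: MR = 61.8 − 8Q. Set MR = MC: 61.8 − 8Q = 3 + 0.025Q → Q_m = 7.3271.
Price P_m = 61.8 − 4·7.3271 = 32.4916; MC(Q_m) = 3 + 0.025·7.3271 = 3.1832.
Competitive Q* = 14.6087, so ΔQ = 7.2816; wedge = 32.4916 − 3.1832 = 29.3084.
Welfare loss = ½ × 7.2816 × 29.3084 = $106.71 thousand.

$106.71 thousand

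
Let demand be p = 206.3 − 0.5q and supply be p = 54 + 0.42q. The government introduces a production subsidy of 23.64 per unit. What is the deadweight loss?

303.72

Competitive equilibrium: 206.3 − 0.5q = 54 + 0.42q → q* = 165.5435, p* = 123.5283.
The subsidy lowers effective supply by 23.64: p = 30.36 + 0.42q.
New quantity: 206.3 − 0.5q = 30.36 + 0.42q → q' = 191.2391.
Overproduction Δq = 191.2391 − 165.5435 = 25.6956; wedge = subsidy = 23.64.
The triangle = ½ × 25.6956 × 23.64 = 303.72.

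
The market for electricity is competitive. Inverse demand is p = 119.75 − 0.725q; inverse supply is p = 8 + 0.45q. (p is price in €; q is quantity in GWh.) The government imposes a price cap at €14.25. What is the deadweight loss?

Competitive equilibrium: 119.75 − 0.725q = 8 + 0.45q → q* = 95.106383, p* = 50.797872.
At the ceiling p = 14.25, quantity supplied = (14.25 − 8)/0.45 = 13.888889.
Willingness to pay at q' = 13.888889: 119.75 − 0.725·13.888889 = 109.680555.
Δq = 95.106383 − 13.888889 = 81.217494; wedge = 109.680555 − 14.25 = 95.430555.
The triangle = ½ × 81.217494 × 95.430555 = €3875.32.

€3875.32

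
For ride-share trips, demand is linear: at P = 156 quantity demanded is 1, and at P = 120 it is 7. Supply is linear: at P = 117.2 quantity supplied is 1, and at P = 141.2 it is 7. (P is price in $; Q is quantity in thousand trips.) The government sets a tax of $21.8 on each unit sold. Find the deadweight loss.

Demand slope = (120 − 156)/(7 − 1) = −6, so P = 162 − 6Q.
Supply slope = (141.2 − 117.2)/(7 − 1) = 4, so P = 113.2 + 4Q.
Competitive equilibrium: 162 − 6Q = 113.2 + 4Q → Q* = 4.88, P* = 132.72.
With the tax, the buyer price exceeds the seller price by 21.8: (162 − 6Q) − (113.2 + 4Q) = 21.8 → Q' = 2.7.
ΔQ = 4.88 − 2.7 = 2.18; the wedge equals the tax, 21.8.
DWL = ½ × 2.18 × 21.8 = $23.762 thousand.

$23.762 thousand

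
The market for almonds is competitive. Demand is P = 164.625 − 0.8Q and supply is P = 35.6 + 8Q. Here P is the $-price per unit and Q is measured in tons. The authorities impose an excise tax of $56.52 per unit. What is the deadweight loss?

Competitive equilibrium: 164.625 − 0.8Q = 35.6 + 8Q → Q* = 14.6619, P* = 152.8955.
With the tax, the buyer price exceeds the seller price by 56.52: (164.625 − 0.8Q) − (35.6 + 8Q) = 56.52 → Q' = 8.2392.
ΔQ = 14.6619 − 8.2392 = 6.4227; the wedge equals the tax, 56.52.
The triangle = ½ × 6.4227 × 56.52 = $181.51.

$181.51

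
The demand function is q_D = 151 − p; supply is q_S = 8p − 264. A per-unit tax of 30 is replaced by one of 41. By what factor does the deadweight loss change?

In inverse form: demand p = 151 − q, supply p = 33 + 0.125q.
Competitive equilibrium: 151 − q = 33 + 0.125q → q* = 104.8889, p* = 46.1111.
For a per-unit tax t: Δq = t/1.125, so DWL = ½·t·(t/1.125) = t²/2.25.
At t = 30: DWL = 400. At t = 41: DWL = 747.111.
Ratio = (41/30)² = 1.868.

1.868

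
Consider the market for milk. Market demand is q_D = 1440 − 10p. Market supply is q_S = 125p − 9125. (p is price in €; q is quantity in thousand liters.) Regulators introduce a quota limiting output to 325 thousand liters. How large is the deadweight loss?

In inverse form: demand p = 144 − 0.1q, supply p = 73 + 0.008q.
Competitive equilibrium: 144 − 0.1q = 73 + 0.008q → q* = 657.4074, p* = 78.2593.
At q = 325: demand price = 144 − 0.1·325 = 111.5; supply price = 73 + 0.008·325 = 75.6.
Δq = 657.4074 − 325 = 332.4074; wedge = 111.5 − 75.6 = 35.9.
Welfare loss = ½ × 332.4074 × 35.9 = €5966.71 thousand.

€5966.71 thousand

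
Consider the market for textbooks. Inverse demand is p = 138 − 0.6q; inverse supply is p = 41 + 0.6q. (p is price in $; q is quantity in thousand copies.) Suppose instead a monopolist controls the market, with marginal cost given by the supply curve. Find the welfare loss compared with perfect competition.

Competitive equilibrium: 138 − 0.6q = 41 + 0.6q → q* = 80.8333, p* = 89.5.
Marginal revenue: MR = 138 − 1.2q. Set MR = MC: 138 − 1.2q = 41 + 0.6q → q_m = 53.8889.
Price p_m = 138 − 0.6·53.8889 = 105.6667; MC(q_m) = 41 + 0.6·53.8889 = 73.3333.
Competitive q* = 80.8333, so Δq = 26.9444; wedge = 105.6667 − 73.3333 = 32.3334.
Deadweight loss = ½ × 26.9444 × 32.3334 = $435.60 thousand.

$435.60 thousand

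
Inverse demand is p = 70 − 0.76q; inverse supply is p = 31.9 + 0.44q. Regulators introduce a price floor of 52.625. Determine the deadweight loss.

47.40

Competitive equilibrium: 70 − 0.76q = 31.9 + 0.44q → q* = 31.75, p* = 45.87.
At the floor p = 52.625, quantity demanded = (70 − 52.625)/0.76 = 22.8618.
Sellers' marginal cost at q' = 22.8618: 31.9 + 0.44·22.8618 = 41.9592.
Δq = 31.75 − 22.8618 = 8.8882; wedge = 52.625 − 41.9592 = 10.6658.
Deadweight loss = ½ × 8.8882 × 10.6658 = 47.40.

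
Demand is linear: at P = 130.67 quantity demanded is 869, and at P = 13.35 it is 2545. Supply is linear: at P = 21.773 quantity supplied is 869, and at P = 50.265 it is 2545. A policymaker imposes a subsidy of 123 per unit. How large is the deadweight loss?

86948.28

Demand slope = (13.35 − 130.67)/(2545 − 869) = −0.07, so P = 191.5 − 0.07Q.
Supply slope = (50.265 − 21.773)/(2545 − 869) = 0.017, so P = 7 + 0.017Q.
Competitive equilibrium: 191.5 − 0.07Q = 7 + 0.017Q → Q* = 2120.6897, P* = 43.0517.
The subsidy lowers effective supply by 123: P = 0.017Q − 116.
New quantity: 191.5 − 0.07Q = 0.017Q − 116 → Q' = 3534.4828.
Overproduction ΔQ = 3534.4828 − 2120.6897 = 1413.7931; wedge = subsidy = 123.
Welfare loss = ½ × 1413.7931 × 123 = 86948.28.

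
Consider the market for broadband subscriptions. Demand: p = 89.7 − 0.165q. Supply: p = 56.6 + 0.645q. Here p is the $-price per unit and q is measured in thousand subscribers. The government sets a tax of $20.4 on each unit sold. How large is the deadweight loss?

$256.89 thousand

Competitive equilibrium: 89.7 − 0.165q = 56.6 + 0.645q → q* = 40.8642, p* = 82.9574.
With the tax, the buyer price exceeds the seller price by 20.4: (89.7 − 0.165q) − (56.6 + 0.645q) = 20.4 → q' = 15.679.
Δq = 40.8642 − 15.679 = 25.1852; the wedge equals the tax, 20.4.
Welfare loss = ½ × 25.1852 × 20.4 = $256.89 thousand.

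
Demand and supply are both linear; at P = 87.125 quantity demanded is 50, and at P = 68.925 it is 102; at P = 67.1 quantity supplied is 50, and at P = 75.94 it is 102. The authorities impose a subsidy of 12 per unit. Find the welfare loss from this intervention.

138.46

Demand slope = (68.925 − 87.125)/(102 − 50) = −0.35, so P = 104.625 − 0.35Q.
Supply slope = (75.94 − 67.1)/(102 − 50) = 0.17, so P = 58.6 + 0.17Q.
Competitive equilibrium: 104.625 − 0.35Q = 58.6 + 0.17Q → Q* = 88.5096, P* = 73.6466.
The subsidy lowers effective supply by 12: P = 46.6 + 0.17Q.
New quantity: 104.625 − 0.35Q = 46.6 + 0.17Q → Q' = 111.5865.
Overproduction ΔQ = 111.5865 − 88.5096 = 23.0769; wedge = subsidy = 12.
DWL = ½ × 23.0769 × 12 = 138.46.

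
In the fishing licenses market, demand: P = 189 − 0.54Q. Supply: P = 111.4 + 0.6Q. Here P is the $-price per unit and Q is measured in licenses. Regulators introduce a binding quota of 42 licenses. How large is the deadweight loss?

Competitive equilibrium: 189 − 0.54Q = 111.4 + 0.6Q → Q* = 68.0702, P* = 152.2421.
At Q = 42: demand price = 189 − 0.54·42 = 166.32; supply price = 111.4 + 0.6·42 = 136.6.
ΔQ = 68.0702 − 42 = 26.0702; wedge = 166.32 − 136.6 = 29.72.
Deadweight loss = ½ × 26.0702 × 29.72 = $387.40.

$387.40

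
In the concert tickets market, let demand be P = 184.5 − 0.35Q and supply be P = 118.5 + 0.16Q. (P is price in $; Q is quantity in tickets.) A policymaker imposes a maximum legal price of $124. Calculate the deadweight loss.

$2303.16

Competitive equilibrium: 184.5 − 0.35Q = 118.5 + 0.16Q → Q* = 129.4118, P* = 139.2059.
At the ceiling P = 124, quantity supplied = (124 − 118.5)/0.16 = 34.375.
Willingness to pay at Q' = 34.375: 184.5 − 0.35·34.375 = 172.4688.
ΔQ = 129.4118 − 34.375 = 95.0368; wedge = 172.4688 − 124 = 48.4688.
DWL = ½ × 95.0368 × 48.4688 = $2303.16.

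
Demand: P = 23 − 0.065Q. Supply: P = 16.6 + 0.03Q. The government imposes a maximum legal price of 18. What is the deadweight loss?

Competitive equilibrium: 23 − 0.065Q = 16.6 + 0.03Q → Q* = 67.3684, P* = 18.6211.
At the ceiling P = 18, quantity supplied = (18 − 16.6)/0.03 = 46.6667.
Willingness to pay at Q' = 46.6667: 23 − 0.065·46.6667 = 19.9667.
ΔQ = 67.3684 − 46.6667 = 20.7017; wedge = 19.9667 − 18 = 1.9667.
DWL = ½ × 20.7017 × 1.9667 = 20.36.

20.36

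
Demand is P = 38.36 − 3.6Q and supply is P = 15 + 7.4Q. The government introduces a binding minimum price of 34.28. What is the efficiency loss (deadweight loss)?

Competitive equilibrium: 38.36 − 3.6Q = 15 + 7.4Q → Q* = 2.1236, P* = 30.7149.
At the floor P = 34.28, quantity demanded = (38.36 − 34.28)/3.6 = 1.1333.
Sellers' marginal cost at Q' = 1.1333: 15 + 7.4·1.1333 = 23.3864.
ΔQ = 2.1236 − 1.1333 = 0.9903; wedge = 34.28 − 23.3864 = 10.8936.
The triangle = ½ × 0.9903 × 10.8936 = 5.39.

5.39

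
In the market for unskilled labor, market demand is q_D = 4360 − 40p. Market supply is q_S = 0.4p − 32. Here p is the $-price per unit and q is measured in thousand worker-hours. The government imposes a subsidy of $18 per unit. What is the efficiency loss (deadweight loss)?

$64.16 thousand

In inverse form: demand p = 109 − 0.025q, supply p = 80 + 2.5q.
Competitive equilibrium: 109 − 0.025q = 80 + 2.5q → q* = 11.4851, p* = 108.7129.
The subsidy lowers effective supply by 18: p = 62 + 2.5q.
New quantity: 109 − 0.025q = 62 + 2.5q → q' = 18.6139.
Overproduction Δq = 18.6139 − 11.4851 = 7.1288; wedge = subsidy = 18.
The triangle = ½ × 7.1288 × 18 = $64.16 thousand.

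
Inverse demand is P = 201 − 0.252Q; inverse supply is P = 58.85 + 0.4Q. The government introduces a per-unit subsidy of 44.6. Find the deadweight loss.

1525.43

Competitive equilibrium: 201 − 0.252Q = 58.85 + 0.4Q → Q* = 218.0215, P* = 146.0586.
The subsidy lowers effective supply by 44.6: P = 14.25 + 0.4Q.
New quantity: 201 − 0.252Q = 14.25 + 0.4Q → Q' = 286.4264.
Overproduction ΔQ = 286.4264 − 218.0215 = 68.4049; wedge = subsidy = 44.6.
DWL = ½ × 68.4049 × 44.6 = 1525.43.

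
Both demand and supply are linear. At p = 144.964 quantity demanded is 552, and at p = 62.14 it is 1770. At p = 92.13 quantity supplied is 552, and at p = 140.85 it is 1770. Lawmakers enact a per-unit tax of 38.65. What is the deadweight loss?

6915.84

Demand slope = (62.14 − 144.964)/(1770 − 552) = −0.068, so p = 182.5 − 0.068q.
Supply slope = (140.85 − 92.13)/(1770 − 552) = 0.04, so p = 70.05 + 0.04q.
Competitive equilibrium: 182.5 − 0.068q = 70.05 + 0.04q → q* = 1041.2037, p* = 111.69815.
With the tax, the buyer price exceeds the seller price by 38.65: (182.5 − 0.068q) − (70.05 + 0.04q) = 38.65 → q' = 683.33333.
Δq = 1041.2037 − 683.33333 = 357.87037; the wedge equals the tax, 38.65.
Deadweight loss = ½ × 357.87037 × 38.65 = 6915.84.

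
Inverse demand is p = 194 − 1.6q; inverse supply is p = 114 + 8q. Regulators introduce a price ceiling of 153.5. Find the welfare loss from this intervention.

55.35

Competitive equilibrium: 194 − 1.6q = 114 + 8q → q* = 8.3333, p* = 180.6667.
At the ceiling p = 153.5, quantity supplied = (153.5 − 114)/8 = 4.9375.
Willingness to pay at q' = 4.9375: 194 − 1.6·4.9375 = 186.1.
Δq = 8.3333 − 4.9375 = 3.3958; wedge = 186.1 − 153.5 = 32.6.
Welfare loss = ½ × 3.3958 × 32.6 = 55.35.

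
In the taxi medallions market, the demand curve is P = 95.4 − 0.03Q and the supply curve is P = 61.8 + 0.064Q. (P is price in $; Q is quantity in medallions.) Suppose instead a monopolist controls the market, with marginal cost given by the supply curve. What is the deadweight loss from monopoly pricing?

Competitive equilibrium: 95.4 − 0.03Q = 61.8 + 0.064Q → Q* = 357.4468, P* = 84.6766.
Marginal revenue: MR = 95.4 − 0.06Q. Set MR = MC: 95.4 − 0.06Q = 61.8 + 0.064Q → Q_m = 270.9677.
Price P_m = 95.4 − 0.03·270.9677 = 87.271; MC(Q_m) = 61.8 + 0.064·270.9677 = 79.1419.
Competitive Q* = 357.4468, so ΔQ = 86.4791; wedge = 87.271 − 79.1419 = 8.1291.
DWL = ½ × 86.4791 × 8.1291 = $351.50.

$351.50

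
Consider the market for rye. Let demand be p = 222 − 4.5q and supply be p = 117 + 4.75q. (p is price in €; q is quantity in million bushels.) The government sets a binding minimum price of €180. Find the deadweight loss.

Competitive equilibrium: 222 − 4.5q = 117 + 4.75q → q* = 11.35135, p* = 170.91892.
At the floor p = 180, quantity demanded = (222 − 180)/4.5 = 9.33333.
Sellers' marginal cost at q' = 9.33333: 117 + 4.75·9.33333 = 161.33332.
Δq = 11.35135 − 9.33333 = 2.01802; wedge = 180 − 161.33332 = 18.66668.
DWL = ½ × 2.01802 × 18.66668 = €18.83 million.

€18.83 million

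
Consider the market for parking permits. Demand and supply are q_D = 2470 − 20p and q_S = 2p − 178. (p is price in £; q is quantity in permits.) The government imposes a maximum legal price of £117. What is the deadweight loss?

£12.45

In inverse form: demand p = 123.5 − 0.05q, supply p = 89 + 0.5q.
Competitive equilibrium: 123.5 − 0.05q = 89 + 0.5q → q* = 62.7273, p* = 120.3636.
At the ceiling p = 117, quantity supplied = (117 − 89)/0.5 = 56.
Willingness to pay at q' = 56: 123.5 − 0.05·56 = 120.7.
Δq = 62.7273 − 56 = 6.7273; wedge = 120.7 − 117 = 3.7.
The triangle = ½ × 6.7273 × 3.7 = £12.45.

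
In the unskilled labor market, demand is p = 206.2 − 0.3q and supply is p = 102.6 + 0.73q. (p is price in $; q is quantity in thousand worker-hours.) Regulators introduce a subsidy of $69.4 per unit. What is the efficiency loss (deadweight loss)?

Competitive equilibrium: 206.2 − 0.3q = 102.6 + 0.73q → q* = 100.5825, p* = 176.0252.
The subsidy lowers effective supply by 69.4: p = 33.2 + 0.73q.
New quantity: 206.2 − 0.3q = 33.2 + 0.73q → q' = 167.9612.
Overproduction Δq = 167.9612 − 100.5825 = 67.3787; wedge = subsidy = 69.4.
DWL = ½ × 67.3787 × 69.4 = $2338.04 thousand.

$2338.04 thousand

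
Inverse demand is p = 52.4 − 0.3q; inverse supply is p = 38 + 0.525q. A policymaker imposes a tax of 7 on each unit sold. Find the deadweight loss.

29.70

Competitive equilibrium: 52.4 − 0.3q = 38 + 0.525q → q* = 17.4545, p* = 47.1636.
With the tax, the buyer price exceeds the seller price by 7: (52.4 − 0.3q) − (38 + 0.525q) = 7 → q' = 8.9697.
Δq = 17.4545 − 8.9697 = 8.4848; the wedge equals the tax, 7.
Welfare loss = ½ × 8.4848 × 7 = 29.70.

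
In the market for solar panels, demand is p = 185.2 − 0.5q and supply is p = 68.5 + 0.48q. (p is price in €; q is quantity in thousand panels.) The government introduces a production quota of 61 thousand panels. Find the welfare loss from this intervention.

Competitive equilibrium: 185.2 − 0.5q = 68.5 + 0.48q → q* = 119.0816, p* = 125.6592.
At q = 61: demand price = 185.2 − 0.5·61 = 154.7; supply price = 68.5 + 0.48·61 = 97.78.
Δq = 119.0816 − 61 = 58.0816; wedge = 154.7 − 97.78 = 56.92.
The triangle = ½ × 58.0816 × 56.92 = €1653 thousand.

€1653 thousand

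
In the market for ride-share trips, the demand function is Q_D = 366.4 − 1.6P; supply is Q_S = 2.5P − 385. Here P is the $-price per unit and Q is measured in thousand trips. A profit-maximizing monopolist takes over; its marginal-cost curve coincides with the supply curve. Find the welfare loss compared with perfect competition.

In inverse form: demand P = 229 − 0.625Q, supply P = 154 + 0.4Q.
Competitive equilibrium: 229 − 0.625Q = 154 + 0.4Q → Q* = 73.1707, P* = 183.2683.
Marginal revenue: MR = 229 − 1.25Q. Set MR = MC: 229 − 1.25Q = 154 + 0.4Q → Q_m = 45.4545.
Price P_m = 229 − 0.625·45.4545 = 200.5909; MC(Q_m) = 154 + 0.4·45.4545 = 172.1818.
Competitive Q* = 73.1707, so ΔQ = 27.7162; wedge = 200.5909 − 172.1818 = 28.4091.
Welfare loss = ½ × 27.7162 × 28.4091 = $393.70 thousand.

$393.70 thousand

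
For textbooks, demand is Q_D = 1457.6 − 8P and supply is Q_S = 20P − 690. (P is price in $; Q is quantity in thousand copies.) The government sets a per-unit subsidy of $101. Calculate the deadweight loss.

$29145.71 thousand

In inverse form: demand P = 182.2 − 0.125Q, supply P = 34.5 + 0.05Q.
Competitive equilibrium: 182.2 − 0.125Q = 34.5 + 0.05Q → Q* = 844, P* = 76.7.
The subsidy lowers effective supply by 101: P = 0.05Q − 66.5.
New quantity: 182.2 − 0.125Q = 0.05Q − 66.5 → Q' = 1421.14286.
Overproduction ΔQ = 1421.14286 − 844 = 577.14286; wedge = subsidy = 101.
Deadweight loss = ½ × 577.14286 × 101 = $29145.71 thousand.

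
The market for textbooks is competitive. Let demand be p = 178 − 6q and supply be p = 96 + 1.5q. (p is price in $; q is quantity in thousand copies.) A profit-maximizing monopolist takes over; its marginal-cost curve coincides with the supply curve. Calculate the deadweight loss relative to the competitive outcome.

$88.55 thousand

Competitive equilibrium: 178 − 6q = 96 + 1.5q → q* = 10.93333, p* = 112.4.
Marginal revenue: MR = 178 − 12q. Set MR = MC: 178 − 12q = 96 + 1.5q → q_m = 6.07407.
Price p_m = 178 − 6·6.07407 = 141.55558; MC(q_m) = 96 + 1.5·6.07407 = 105.11111.
Competitive q* = 10.93333, so Δq = 4.85926; wedge = 141.55558 − 105.11111 = 36.44447.
Welfare loss = ½ × 4.85926 × 36.44447 = $88.55 thousand.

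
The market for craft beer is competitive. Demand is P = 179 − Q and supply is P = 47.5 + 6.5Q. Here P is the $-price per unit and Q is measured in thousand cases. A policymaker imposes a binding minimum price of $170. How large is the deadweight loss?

$273.07 thousand

Competitive equilibrium: 179 − Q = 47.5 + 6.5Q → Q* = 17.5333, P* = 161.4667.
At the floor P = 170, quantity demanded = (179 − 170)/1 = 9.
Sellers' marginal cost at Q' = 9: 47.5 + 6.5·9 = 106.
ΔQ = 17.5333 − 9 = 8.5333; wedge = 170 − 106 = 64.
Deadweight loss = ½ × 8.5333 × 64 = $273.07 thousand.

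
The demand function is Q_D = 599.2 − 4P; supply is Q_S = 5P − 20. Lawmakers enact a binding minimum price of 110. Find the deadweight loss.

6110.784

In inverse form: demand P = 149.8 − 0.25Q, supply P = 4 + 0.2Q.
Competitive equilibrium: 149.8 − 0.25Q = 4 + 0.2Q → Q* = 324, P* = 68.8.
At the floor P = 110, quantity demanded = (149.8 − 110)/0.25 = 159.2.
Sellers' marginal cost at Q' = 159.2: 4 + 0.2·159.2 = 35.84.
ΔQ = 324 − 159.2 = 164.8; wedge = 110 − 35.84 = 74.16.
DWL = ½ × 164.8 × 74.16 = 6110.784.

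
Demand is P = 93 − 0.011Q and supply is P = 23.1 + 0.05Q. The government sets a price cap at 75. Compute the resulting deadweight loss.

Competitive equilibrium: 93 − 0.011Q = 23.1 + 0.05Q → Q* = 1145.9016, P* = 80.3951.
At the ceiling P = 75, quantity supplied = (75 − 23.1)/0.05 = 1038.
Willingness to pay at Q' = 1038: 93 − 0.011·1038 = 81.582.
ΔQ = 1145.9016 − 1038 = 107.9016; wedge = 81.582 − 75 = 6.582.
The triangle = ½ × 107.9016 × 6.582 = 355.10.

355.10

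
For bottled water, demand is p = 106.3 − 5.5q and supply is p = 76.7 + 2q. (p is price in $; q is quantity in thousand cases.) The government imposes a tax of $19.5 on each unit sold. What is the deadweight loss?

$25.35 thousand

Competitive equilibrium: 106.3 − 5.5q = 76.7 + 2q → q* = 3.9467, p* = 84.5933.
With the tax, the buyer price exceeds the seller price by 19.5: (106.3 − 5.5q) − (76.7 + 2q) = 19.5 → q' = 1.3467.
Δq = 3.9467 − 1.3467 = 2.6; the wedge equals the tax, 19.5.
Welfare loss = ½ × 2.6 × 19.5 = $25.35 thousand.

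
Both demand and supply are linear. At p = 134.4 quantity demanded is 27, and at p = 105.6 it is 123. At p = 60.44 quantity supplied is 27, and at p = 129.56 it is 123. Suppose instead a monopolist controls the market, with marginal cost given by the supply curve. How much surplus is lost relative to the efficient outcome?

260.85

Demand slope = (105.6 − 134.4)/(123 − 27) = −0.3, so p = 142.5 − 0.3q.
Supply slope = (129.56 − 60.44)/(123 − 27) = 0.72, so p = 41 + 0.72q.
Competitive equilibrium: 142.5 − 0.3q = 41 + 0.72q → q* = 99.5098, p* = 112.6471.
Marginal revenue: MR = 142.5 − 0.6q. Set MR = MC: 142.5 − 0.6q = 41 + 0.72q → q_m = 76.8939.
Price p_m = 142.5 − 0.3·76.8939 = 119.4318; MC(q_m) = 41 + 0.72·76.8939 = 96.3636.
Competitive q* = 99.5098, so Δq = 22.6159; wedge = 119.4318 − 96.3636 = 23.0682.
Deadweight loss = ½ × 22.6159 × 23.0682 = 260.85.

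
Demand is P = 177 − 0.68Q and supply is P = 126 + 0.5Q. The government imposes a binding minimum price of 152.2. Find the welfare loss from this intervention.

Competitive equilibrium: 177 − 0.68Q = 126 + 0.5Q → Q* = 43.2203, P* = 147.6102.
At the floor P = 152.2, quantity demanded = (177 − 152.2)/0.68 = 36.4706.
Sellers' marginal cost at Q' = 36.4706: 126 + 0.5·36.4706 = 144.2353.
ΔQ = 43.2203 − 36.4706 = 6.7497; wedge = 152.2 − 144.2353 = 7.9647.
Deadweight loss = ½ × 6.7497 × 7.9647 = 26.88.

26.88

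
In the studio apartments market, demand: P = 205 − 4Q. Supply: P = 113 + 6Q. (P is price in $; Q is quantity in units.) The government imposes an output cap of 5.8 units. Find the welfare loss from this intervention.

$57.80

Competitive equilibrium: 205 − 4Q = 113 + 6Q → Q* = 9.2, P* = 168.2.
At Q = 5.8: demand price = 205 − 4·5.8 = 181.8; supply price = 113 + 6·5.8 = 147.8.
ΔQ = 9.2 − 5.8 = 3.4; wedge = 181.8 − 147.8 = 34.
Deadweight loss = ½ × 3.4 × 34 = $57.80.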